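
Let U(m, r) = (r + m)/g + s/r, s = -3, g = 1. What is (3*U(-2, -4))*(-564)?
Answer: 8883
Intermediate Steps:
U(m, r) = m + r - 3/r (U(m, r) = (r + m)/1 - 3/r = (m + r)*1 - 3/r = (m + r) - 3/r = m + r - 3/r)
(3*U(-2, -4))*(-564) = (3*(-2 - 4 - 3/(-4)))*(-564) = (3*(-2 - 4 - 3*(-1/4)))*(-564) = (3*(-2 - 4 + 3/4))*(-564) = (3*(-21/4))*(-564) = -63/4*(-564) = 8883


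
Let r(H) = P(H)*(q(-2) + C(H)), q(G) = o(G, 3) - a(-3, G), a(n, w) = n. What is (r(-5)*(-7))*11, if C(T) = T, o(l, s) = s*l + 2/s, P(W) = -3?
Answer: -1694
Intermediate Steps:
o(l, s) = 2/s + l*s (o(l, s) = l*s + 2/s = 2/s + l*s)
q(G) = 11/3 + 3*G (q(G) = (2/3 + G*3) - 1*(-3) = (2*(⅓) + 3*G) + 3 = (⅔ + 3*G) + 3 = 11/3 + 3*G)
r(H) = 7 - 3*H (r(H) = -3*((11/3 + 3*(-2)) + H) = -3*((11/3 - 6) + H) = -3*(-7/3 + H) = 7 - 3*H)
(r(-5)*(-7))*11 = ((7 - 3*(-5))*(-7))*11 = ((7 + 15)*(-7))*11 = (22*(-7))*11 = -154*11 = -1694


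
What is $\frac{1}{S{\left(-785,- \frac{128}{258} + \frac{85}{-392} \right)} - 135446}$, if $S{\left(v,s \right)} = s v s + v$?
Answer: $- \frac{2557122624}{349379729955209} \approx -7.319 \cdot 10^{-6}$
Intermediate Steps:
$S{\left(v,s \right)} = v + v s^{2}$ ($S{\left(v,s \right)} = v s^{2} + v = v + v s^{2}$)
$\frac{1}{S{\left(-785,- \frac{128}{258} + \frac{85}{-392} \right)} - 135446} = \frac{1}{- 785 \left(1 + \left(- \frac{128}{258} + \frac{85}{-392}\right)^{2}\right) - 135446} = \frac{1}{- 785 \left(1 + \left(\left(-128\right) \frac{1}{258} + 85 \left(- \frac{1}{392}\right)\right)^{2}\right) - 135446} = \frac{1}{- 785 \left(1 + \left(- \frac{64}{129} - \frac{85}{392}\right)^{2}\right) - 135446} = \frac{1}{- 785 \left(1 + \left(- \frac{36053}{50568}\right)^{2}\right) - 135446} = \frac{1}{- 785 \left(1 + \frac{1299818809}{2557122624}\right) - 135446} = \frac{1}{\left(-785\right) \frac{3856941433}{2557122624} - 135446} = \frac{1}{- \frac{3027699024905}{2557122624} - 135446} = \frac{1}{- \frac{349379729955209}{2557122624}} = - \frac{2557122624}{349379729955209}$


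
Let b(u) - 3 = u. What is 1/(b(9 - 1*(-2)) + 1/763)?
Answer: 763/10683 ≈ 0.071422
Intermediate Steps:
b(u) = 3 + u
1/(b(9 - 1*(-2)) + 1/763) = 1/((3 + (9 - 1*(-2))) + 1/763) = 1/((3 + (9 + 2)) + 1/763) = 1/((3 + 11) + 1/763) = 1/(14 + 1/763) = 1/(10683/763) = 763/10683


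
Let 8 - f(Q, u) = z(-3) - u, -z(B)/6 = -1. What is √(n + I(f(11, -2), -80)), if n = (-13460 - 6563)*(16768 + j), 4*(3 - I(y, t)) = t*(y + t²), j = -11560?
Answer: I*√104151781 ≈ 10205.0*I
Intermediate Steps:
z(B) = 6 (z(B) = -6*(-1) = 6)
f(Q, u) = 2 + u (f(Q, u) = 8 - (6 - u) = 8 + (-6 + u) = 2 + u)
I(y, t) = 3 - t*(y + t²)/4
n = -104279784 (n = (-13460 - 6563)*(16768 - 11560) = -20023*5208 = -104279784)
√(n + I(f(11, -2), -80)) = √(-104279784 + (3 - ¼*(-80)³ - ¼*(-80)*(2 - 2))) = √(-104279784 + (3 - ¼*(-512000) - ¼*(-80)*0)) = √(-104279784 + (3 + 128000 + 0)) = √(-104279784 + 128003) = √(-104151781) = I*√104151781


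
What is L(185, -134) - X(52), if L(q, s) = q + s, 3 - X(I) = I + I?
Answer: 152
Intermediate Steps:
X(I) = 3 - 2*I (X(I) = 3 - (I + I) = 3 - 2*I)
L(185, -134) - X(52) = (185 - 134) - (3 - 2*52) = 51 - (3 - 104) = 51 - 1*(-101) = 51 + 101 = 152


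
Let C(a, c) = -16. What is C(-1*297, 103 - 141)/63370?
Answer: -8/31685 ≈ -0.00025249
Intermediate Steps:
C(-1*297, 103 - 141)/63370 = -16/63370 = -16*1/63370 = -8/31685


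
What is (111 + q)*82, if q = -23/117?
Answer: 1063048/117 ≈ 9085.9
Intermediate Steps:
q = -23/117 (q = -23*1/117 = -23/117 ≈ -0.19658)
(111 + q)*82 = (111 - 23/117)*82 = (12964/117)*82 = 1063048/117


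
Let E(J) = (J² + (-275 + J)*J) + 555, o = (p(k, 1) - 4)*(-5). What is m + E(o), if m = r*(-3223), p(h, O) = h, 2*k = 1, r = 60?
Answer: -197025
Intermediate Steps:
k = ½ (k = (½)*1 = ½ ≈ 0.50000)
m = -193380 (m = 60*(-3223) = -193380)
o = 35/2 (o = (½ - 4)*(-5) = -7/2*(-5) = 35/2 ≈ 17.500)
E(J) = 555 + J² + J*(-275 + J) (E(J) = (J² + J*(-275 + J)) + 555 = 555 + J² + J*(-275 + J))
m + E(o) = -193380 + (555 - 275*35/2 + 2*(35/2)²) = -193380 + (555 - 9625/2 + 2*(1225/4)) = -193380 + (555 - 9625/2 + 1225/2) = -193380 - 3645 = -197025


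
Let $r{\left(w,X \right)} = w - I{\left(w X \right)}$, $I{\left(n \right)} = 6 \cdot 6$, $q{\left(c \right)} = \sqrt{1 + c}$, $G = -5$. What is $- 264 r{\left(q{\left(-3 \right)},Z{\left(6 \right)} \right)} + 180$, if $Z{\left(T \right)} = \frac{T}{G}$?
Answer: $9684 - 264 i \sqrt{2} \approx 9684.0 - 373.35 i$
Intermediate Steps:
$I{\left(n \right)} = 36$
$Z{\left(T \right)} = - \frac{T}{5}$ ($Z{\left(T \right)} = \frac{T}{-5} = T \left(- \frac{1}{5}\right) = - \frac{T}{5}$)
$r{\left(w,X \right)} = -36 + w$ ($r{\left(w,X \right)} = w - 36 = -36 + w$)
$- 264 r{\left(q{\left(-3 \right)},Z{\left(6 \right)} \right)} + 180 = - 264 \left(-36 + \sqrt{1 - 3}\right) + 180 = - 264 \left(-36 + \sqrt{-2}\right) + 180 = - 264 \left(-36 + i \sqrt{2}\right) + 180 = \left(9504 - 264 i \sqrt{2}\right) + 180 = 9684 - 264 i \sqrt{2}$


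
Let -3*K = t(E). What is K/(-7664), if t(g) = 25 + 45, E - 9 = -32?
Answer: 35/11496 ≈ 0.0030445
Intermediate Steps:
E = -23 (E = 9 - 32 = -23)
t(g) = 70
K = -70/3 (K = -⅓*70 = -70/3 ≈ -23.333)
K/(-7664) = -70/3/(-7664) = -70/3*(-1/7664) = 35/11496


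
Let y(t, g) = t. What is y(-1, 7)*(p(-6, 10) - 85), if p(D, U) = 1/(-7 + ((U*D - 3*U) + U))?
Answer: 7396/87 ≈ 85.011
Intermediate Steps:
p(D, U) = 1/(-7 - 2*U + D*U) (p(D, U) = 1/(-7 + ((D*U - 3*U) + U)) = 1/(-7 + ((-3*U + D*U) + U)) = 1/(-7 + (-2*U + D*U)) = 1/(-7 - 2*U + D*U))
y(-1, 7)*(p(-6, 10) - 85) = -(1/(-7 - 2*10 - 6*10) - 85) = -(1/(-7 - 20 - 60) - 85) = -(1/(-87) - 85) = -(-1/87 - 85) = -1*(-7396/87) = 7396/87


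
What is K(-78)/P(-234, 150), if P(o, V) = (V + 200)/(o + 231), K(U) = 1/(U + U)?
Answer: 1/18200 ≈ 5.4945e-5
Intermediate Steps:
K(U) = 1/(2*U)
P(o, V) = (200 + V)/(231 + o)
K(-78)/P(-234, 150) = ((½)/(-78))/(((200 + 150)/(231 - 234))) = ((½)*(-1/78))/((350/(-3))) = -1/(156*((-⅓*350))) = -1/(156*(-350/3)) = -1/156*(-3/350) = 1/18200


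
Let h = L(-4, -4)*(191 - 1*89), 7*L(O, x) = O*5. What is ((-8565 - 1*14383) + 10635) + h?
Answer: -88231/7 ≈ -12604.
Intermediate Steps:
L(O, x) = 5*O/7 (L(O, x) = (O*5)/7 = (5*O)/7 = 5*O/7)
h = -2040/7 (h = ((5/7)*(-4))*(191 - 1*89) = -20*(191 - 89)/7 = -20/7*102 = -2040/7 ≈ -291.43)
((-8565 - 1*14383) + 10635) + h = ((-8565 - 1*14383) + 10635) - 2040/7 = ((-8565 - 14383) + 10635) - 2040/7 = (-22948 + 10635) - 2040/7 = -12313 - 2040/7 = -88231/7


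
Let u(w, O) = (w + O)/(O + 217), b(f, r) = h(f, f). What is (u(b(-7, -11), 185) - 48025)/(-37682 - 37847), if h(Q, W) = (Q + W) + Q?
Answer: 9652943/15181329 ≈ 0.63584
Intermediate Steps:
h(Q, W) = W + 2*Q
b(f, r) = 3*f (b(f, r) = f + 2*f = 3*f)
u(w, O) = (O + w)/(217 + O)
(u(b(-7, -11), 185) - 48025)/(-37682 - 37847) = ((185 + 3*(-7))/(217 + 185) - 48025)/(-37682 - 37847) = ((185 - 21)/402 - 48025)/(-75529) = ((1/402)*164 - 48025)*(-1/75529) = (82/201 - 48025)*(-1/75529) = -9652943/201*(-1/75529) = 9652943/15181329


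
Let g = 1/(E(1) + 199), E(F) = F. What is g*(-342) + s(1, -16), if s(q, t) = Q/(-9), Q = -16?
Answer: 61/900 ≈ 0.067778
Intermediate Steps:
s(q, t) = 16/9 (s(q, t) = -16/(-9) = -16*(-⅑) = 16/9)
g = 1/200 (g = 1/(1 + 199) = 1/200 ≈ 0.0050000)
g*(-342) + s(1, -16) = (1/200)*(-342) + 16/9 = -171/100 + 16/9 = 61/900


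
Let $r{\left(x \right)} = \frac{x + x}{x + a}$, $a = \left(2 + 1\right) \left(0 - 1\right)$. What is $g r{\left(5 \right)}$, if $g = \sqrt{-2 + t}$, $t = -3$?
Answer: $5 i \sqrt{5} \approx 11.18 i$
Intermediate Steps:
$a = -3$ ($a = 3 \left(-1\right) = -3$)
$r{\left(x \right)} = \frac{2 x}{-3 + x}$ ($r{\left(x \right)} = \frac{x + x}{x - 3} = \frac{2 x}{-3 + x}$)
$g = i \sqrt{5}$ ($g = \sqrt{-2 - 3} = \sqrt{-5} = i \sqrt{5} \approx 2.2361 i$)
$g r{\left(5 \right)} = i \sqrt{5} \cdot 2 \cdot 5 \frac{1}{-3 + 5} = i \sqrt{5} \cdot 2 \cdot 5 \cdot \frac{1}{2} = i \sqrt{5} \cdot 5 = 5 i \sqrt{5}$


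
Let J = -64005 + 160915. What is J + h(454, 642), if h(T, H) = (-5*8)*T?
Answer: 78750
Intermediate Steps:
J = 96910
h(T, H) = -40*T
J + h(454, 642) = 96910 - 40*454 = 96910 - 18160 = 78750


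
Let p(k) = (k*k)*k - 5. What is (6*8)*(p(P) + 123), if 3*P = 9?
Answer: 6960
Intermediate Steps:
P = 3 (P = (1/3)*9 = 3)
p(k) = -5 + k**3 (p(k) = k**2*k - 5 = k**3 - 5 = -5 + k**3)
(6*8)*(p(P) + 123) = (6*8)*((-5 + 3**3) + 123) = 48*((-5 + 27) + 123) = 48*(22 + 123) = 48*145 = 6960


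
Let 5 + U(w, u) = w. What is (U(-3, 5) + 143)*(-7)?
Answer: -945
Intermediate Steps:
U(w, u) = -5 + w
(U(-3, 5) + 143)*(-7) = ((-5 - 3) + 143)*(-7) = (-8 + 143)*(-7) = 135*(-7) = -945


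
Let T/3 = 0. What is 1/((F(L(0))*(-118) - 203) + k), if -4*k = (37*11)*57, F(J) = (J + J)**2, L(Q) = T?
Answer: -4/24011 ≈ -0.00016659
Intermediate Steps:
T = 0 (T = 3*0 = 0)
L(Q) = 0
F(J) = 4*J**2 (F(J) = (2*J)**2 = 4*J**2)
k = -23199/4 (k = -37*11*57/4 = -407*57/4 = -1/4*23199 = -23199/4 ≈ -5799.8)
1/((F(L(0))*(-118) - 203) + k) = 1/(((4*0**2)*(-118) - 203) - 23199/4) = 1/(((4*0)*(-118) - 203) - 23199/4) = 1/((0*(-118) - 203) - 23199/4) = 1/((0 - 203) - 23199/4) = 1/(-203 - 23199/4) = 1/(-24011/4) = -4/24011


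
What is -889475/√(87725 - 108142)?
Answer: 889475*I*√20417/20417 ≈ 6225.0*I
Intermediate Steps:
-889475/√(87725 - 108142) = -889475*(-I*√20417/20417) = -(-889475)*I*√20417/20417 = 889475*I*√20417/20417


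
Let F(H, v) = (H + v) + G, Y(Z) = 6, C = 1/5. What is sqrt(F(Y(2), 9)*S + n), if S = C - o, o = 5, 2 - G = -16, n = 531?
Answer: 9*sqrt(115)/5 ≈ 19.303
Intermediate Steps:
G = 18 (G = 2 - 1*(-16) = 2 + 16 = 18)
C = 1/5 (C = 1*(1/5) = 1/5 ≈ 0.20000)
F(H, v) = 18 + H + v (F(H, v) = (H + v) + 18 = 18 + H + v)
S = -24/5 (S = 1/5 - 1*5 = 1/5 - 5 = -24/5 ≈ -4.8000)
sqrt(F(Y(2), 9)*S + n) = sqrt((18 + 6 + 9)*(-24/5) + 531) = sqrt(33*(-24/5) + 531) = sqrt(-792/5 + 531) = sqrt(1863/5) = 9*sqrt(115)/5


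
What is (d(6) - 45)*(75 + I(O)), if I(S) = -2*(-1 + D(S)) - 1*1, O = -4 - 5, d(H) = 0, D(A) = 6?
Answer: -2880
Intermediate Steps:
O = -9
I(S) = -11 (I(S) = -2*(-1 + 6) - 1*1 = -2*5 - 1 = -10 - 1 = -11)
(d(6) - 45)*(75 + I(O)) = (0 - 45)*(75 - 11) = -45*64 = -2880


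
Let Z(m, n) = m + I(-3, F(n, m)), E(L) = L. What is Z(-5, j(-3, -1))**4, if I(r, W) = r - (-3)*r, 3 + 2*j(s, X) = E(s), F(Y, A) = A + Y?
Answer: 83521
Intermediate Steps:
j(s, X) = -3/2 + s/2
I(r, W) = 4*r (I(r, W) = r + 3*r = 4*r)
Z(m, n) = -12 + m (Z(m, n) = m + 4*(-3) = m - 12 = -12 + m)
Z(-5, j(-3, -1))**4 = (-12 - 5)**4 = (-17)**4 = 83521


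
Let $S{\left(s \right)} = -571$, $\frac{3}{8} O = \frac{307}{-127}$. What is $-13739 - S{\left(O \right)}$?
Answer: $-13168$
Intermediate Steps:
$O = - \frac{2456}{381}$ ($O = \frac{8 \frac{307}{-127}}{3} = \frac{8 \cdot 307 \left(- \frac{1}{127}\right)}{3} = \frac{8}{3} \left(- \frac{307}{127}\right) = - \frac{2456}{381} \approx -6.4462$)
$-13739 - S{\left(O \right)} = -13739 - -571 = -13739 + 571 = -13168$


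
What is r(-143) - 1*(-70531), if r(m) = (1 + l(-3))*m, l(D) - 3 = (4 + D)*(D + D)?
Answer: 70817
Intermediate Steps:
l(D) = 3 + 2*D*(4 + D) (l(D) = 3 + (4 + D)*(D + D) = 3 + (4 + D)*(2*D) = 3 + 2*D*(4 + D))
r(m) = -2*m (r(m) = (1 + (3 + 2*(-3)**2 + 8*(-3)))*m = (1 + (3 + 2*9 - 24))*m = (1 + (3 + 18 - 24))*m = (1 - 3)*m = -2*m)
r(-143) - 1*(-70531) = -2*(-143) - 1*(-70531) = 286 + 70531 = 70817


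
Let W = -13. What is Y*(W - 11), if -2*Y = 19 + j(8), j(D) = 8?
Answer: 324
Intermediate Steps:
Y = -27/2 (Y = -(19 + 8)/2 = -½*27 = -27/2 ≈ -13.500)
Y*(W - 11) = -27*(-13 - 11)/2 = -27/2*(-24) = 324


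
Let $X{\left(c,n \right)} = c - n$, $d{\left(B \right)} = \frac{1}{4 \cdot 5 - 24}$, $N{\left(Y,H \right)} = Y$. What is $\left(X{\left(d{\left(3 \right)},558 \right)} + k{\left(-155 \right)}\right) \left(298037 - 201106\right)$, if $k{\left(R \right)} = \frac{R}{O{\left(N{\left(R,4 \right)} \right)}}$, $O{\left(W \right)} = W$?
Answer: $- \frac{216059199}{4} \approx -5.4015 \cdot 10^{7}$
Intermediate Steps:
$d{\left(B \right)} = - \frac{1}{4}$ ($d{\left(B \right)} = \frac{1}{20 - 24} = \frac{1}{-4} = - \frac{1}{4}$)
$k{\left(R \right)} = 1$ ($k{\left(R \right)} = \frac{R}{R} = 1$)
$\left(X{\left(d{\left(3 \right)},558 \right)} + k{\left(-155 \right)}\right) \left(298037 - 201106\right) = \left(\left(- \frac{1}{4} - 558\right) + 1\right) \left(298037 - 201106\right) = \left(\left(- \frac{1}{4} - 558\right) + 1\right) 96931 = \left(- \frac{2233}{4} + 1\right) 96931 = \left(- \frac{2229}{4}\right) 96931 = - \frac{216059199}{4}$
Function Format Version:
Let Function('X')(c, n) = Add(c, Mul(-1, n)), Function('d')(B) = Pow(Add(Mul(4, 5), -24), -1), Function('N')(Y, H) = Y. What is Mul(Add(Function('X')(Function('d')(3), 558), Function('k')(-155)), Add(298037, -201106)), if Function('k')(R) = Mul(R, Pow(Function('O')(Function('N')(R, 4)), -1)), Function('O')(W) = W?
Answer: Rational(-216059199, 4) ≈ -5.4015e+7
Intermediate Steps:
Function('d')(B) = Rational(-1, 4) (Function('d')(B) = Pow(Add(20, -24), -1) = Pow(-4, -1) = Rational(-1, 4))
Function('k')(R) = 1 (Function('k')(R) = Mul(R, Pow(R, -1)) = 1)
Mul(Add(Function('X')(Function('d')(3), 558), Function('k')(-155)), Add(298037, -201106)) = Mul(Add(Add(Rational(-1, 4), Mul(-1, 558)), 1), Add(298037, -201106)) = Mul(Add(Add(Rational(-1, 4), -558), 1), 96931) = Mul(Add(Rational(-2233, 4), 1), 96931) = Mul(Rational(-2229, 4), 96931) = Rational(-216059199, 4)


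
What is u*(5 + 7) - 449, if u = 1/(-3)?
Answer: -453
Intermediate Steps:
u = -⅓ ≈ -0.33333
u*(5 + 7) - 449 = -(5 + 7)/3 - 449 = -⅓*12 - 449 = -4 - 449 = -453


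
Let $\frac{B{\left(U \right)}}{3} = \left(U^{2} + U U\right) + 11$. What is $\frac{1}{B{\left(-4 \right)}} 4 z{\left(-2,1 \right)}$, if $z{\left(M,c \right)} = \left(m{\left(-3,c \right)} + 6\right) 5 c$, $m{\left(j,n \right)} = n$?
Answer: $\frac{140}{129} \approx 1.0853$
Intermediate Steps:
$B{\left(U \right)} = 33 + 6 U^{2}$ ($B{\left(U \right)} = 3 \left(\left(U^{2} + U U\right) + 11\right) = 3 \left(\left(U^{2} + U^{2}\right) + 11\right) = 3 \left(2 U^{2} + 11\right) = 3 \left(11 + 2 U^{2}\right) = 33 + 6 U^{2}$)
$z{\left(M,c \right)} = 5 c \left(6 + c\right)$ ($z{\left(M,c \right)} = \left(c + 6\right) 5 c = \left(6 + c\right) 5 c = 5 c \left(6 + c\right)$)
$\frac{1}{B{\left(-4 \right)}} 4 z{\left(-2,1 \right)} = \frac{1}{33 + 6 \left(-4\right)^{2}} \cdot 4 \cdot 5 \cdot 1 \left(6 + 1\right) = \frac{1}{33 + 6 \cdot 16} \cdot 4 \cdot 5 \cdot 1 \cdot 7 = \frac{1}{33 + 96} \cdot 4 \cdot 35 = \frac{1}{129} \cdot 4 \cdot 35 = \frac{4}{129} \cdot 35 = \frac{140}{129}$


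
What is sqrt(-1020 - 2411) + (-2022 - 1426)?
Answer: -3448 + I*sqrt(3431) ≈ -3448.0 + 58.575*I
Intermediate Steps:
sqrt(-1020 - 2411) + (-2022 - 1426) = sqrt(-3431) - 3448 = I*sqrt(3431) - 3448 = -3448 + I*sqrt(3431)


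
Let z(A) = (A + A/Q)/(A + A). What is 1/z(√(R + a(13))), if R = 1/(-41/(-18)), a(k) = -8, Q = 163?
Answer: 163/82 ≈ 1.9878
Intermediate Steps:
R = 18/41 (R = 1/(-41*(-1/18)) = 1/(41/18) = 18/41 ≈ 0.43902)
z(A) = 82/163 (z(A) = (A + A/163)/(A + A) = (A + A*(1/163))/((2*A)) = (A + A/163)*(1/(2*A)) = (164*A/163)*(1/(2*A)) = 82/163)
1/z(√(R + a(13))) = 1/(82/163) = 163/82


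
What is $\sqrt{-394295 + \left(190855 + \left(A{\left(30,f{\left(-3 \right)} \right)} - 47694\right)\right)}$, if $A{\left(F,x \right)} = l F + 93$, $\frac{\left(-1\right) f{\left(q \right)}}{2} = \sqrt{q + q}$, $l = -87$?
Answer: $i \sqrt{253651} \approx 503.64 i$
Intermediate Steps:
$f{\left(q \right)} = - 2 \sqrt{2} \sqrt{q}$ ($f{\left(q \right)} = - 2 \sqrt{q + q} = - 2 \sqrt{2 q} = - 2 \sqrt{2} \sqrt{q}$)
$A{\left(F,x \right)} = 93 - 87 F$ ($A{\left(F,x \right)} = - 87 F + 93 = 93 - 87 F$)
$\sqrt{-394295 + \left(190855 + \left(A{\left(30,f{\left(-3 \right)} \right)} - 47694\right)\right)} = \sqrt{-394295 + \left(190855 + \left(\left(93 - 2610\right) - 47694\right)\right)} = \sqrt{-394295 + \left(190855 - 50211\right)} = \sqrt{-394295 + 140644} = \sqrt{-253651} = i \sqrt{253651}$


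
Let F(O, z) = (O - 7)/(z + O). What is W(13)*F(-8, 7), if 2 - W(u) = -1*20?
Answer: 330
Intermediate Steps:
W(u) = 22 (W(u) = 2 - (-1)*20 = 2 - 1*(-20) = 2 + 20 = 22)
F(O, z) = (-7 + O)/(O + z)
W(13)*F(-8, 7) = 22*((-7 - 8)/(-8 + 7)) = 22*(-15/(-1)) = 22*(-1*(-15)) = 22*15 = 330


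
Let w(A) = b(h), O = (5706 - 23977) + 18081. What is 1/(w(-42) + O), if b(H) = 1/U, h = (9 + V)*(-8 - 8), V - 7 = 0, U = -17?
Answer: -17/3231 ≈ -0.0052615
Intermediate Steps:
V = 7 (V = 7 + 0 = 7)
h = -256 (h = (9 + 7)*(-8 - 8) = 16*(-16) = -256)
b(H) = -1/17 (b(H) = 1/(-17) = -1/17)
O = -190 (O = -18271 + 18081 = -190)
w(A) = -1/17
1/(w(-42) + O) = 1/(-1/17 - 190) = 1/(-3231/17) = -17/3231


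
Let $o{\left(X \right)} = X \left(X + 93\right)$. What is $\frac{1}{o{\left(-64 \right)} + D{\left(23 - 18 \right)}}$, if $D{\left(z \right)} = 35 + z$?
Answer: $- \frac{1}{1816} \approx -0.00055066$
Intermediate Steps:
$o{\left(X \right)} = X \left(93 + X\right)$
$\frac{1}{o{\left(-64 \right)} + D{\left(23 - 18 \right)}} = \frac{1}{- 64 \left(93 - 64\right) + \left(35 + \left(23 - 18\right)\right)} = \frac{1}{\left(-64\right) 29 + \left(35 + 5\right)} = \frac{1}{-1856 + 40} = \frac{1}{-1816} = - \frac{1}{1816}$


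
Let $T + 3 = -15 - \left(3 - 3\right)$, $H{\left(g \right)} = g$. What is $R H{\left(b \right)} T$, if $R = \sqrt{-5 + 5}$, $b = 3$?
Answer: $0$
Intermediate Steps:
$T = -18$ ($T = -3 - 15 = -18$)
$R = 0$ ($R = \sqrt{0} = 0$)
$R H{\left(b \right)} T = 0 \cdot 3 \left(-18\right) = 0 \left(-18\right) = 0$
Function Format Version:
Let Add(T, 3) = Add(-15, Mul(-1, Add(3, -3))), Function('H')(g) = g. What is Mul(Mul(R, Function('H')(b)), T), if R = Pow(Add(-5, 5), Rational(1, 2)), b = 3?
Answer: 0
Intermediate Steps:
T = -18 (T = Add(-3, Add(-15, Mul(-1, Add(3, -3)))) = Add(-3, Add(-15, Mul(-1, 0))) = Add(-3, Add(-15, 0)) = Add(-3, -15) = -18)
R = 0 (R = Pow(0, Rational(1, 2)) = 0)
Mul(Mul(R, Function('H')(b)), T) = Mul(Mul(0, 3), -18) = Mul(0, -18) = 0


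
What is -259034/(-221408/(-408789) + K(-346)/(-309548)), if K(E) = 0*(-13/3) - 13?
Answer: -32778115053138648/68541717841 ≈ -4.7822e+5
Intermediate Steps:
K(E) = -13 (K(E) = 0*(-13*1/3) - 13 = 0*(-13/3) - 13 = 0 - 13 = -13)
-259034/(-221408/(-408789) + K(-346)/(-309548)) = -259034/(-221408/(-408789) - 13/(-309548)) = -259034/(-221408*(-1/408789) - 13*(-1/309548)) = -259034/(221408/408789 + 13/309548) = -259034/68541717841/126539817372 = -259034*126539817372/68541717841 = -32778115053138648/68541717841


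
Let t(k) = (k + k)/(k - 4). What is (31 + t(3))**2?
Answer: 625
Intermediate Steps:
t(k) = 2*k/(-4 + k) (t(k) = (2*k)/(-4 + k) = 2*k/(-4 + k))
(31 + t(3))**2 = (31 + 2*3/(-4 + 3))**2 = (31 + 2*3/(-1))**2 = (31 + 2*3*(-1))**2 = (31 - 6)**2 = 25**2 = 625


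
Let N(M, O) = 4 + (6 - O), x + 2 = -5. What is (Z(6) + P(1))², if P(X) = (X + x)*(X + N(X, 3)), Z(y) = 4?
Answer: 1936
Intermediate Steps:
x = -7 (x = -2 - 5 = -7)
N(M, O) = 10 - O
P(X) = (-7 + X)*(7 + X) (P(X) = (X - 7)*(X + (10 - 1*3)) = (-7 + X)*(X + (10 - 3)) = (-7 + X)*(X + 7) = (-7 + X)*(7 + X))
(Z(6) + P(1))² = (4 + (-49 + 1²))² = (4 + (-49 + 1))² = (4 - 48)² = (-44)² = 1936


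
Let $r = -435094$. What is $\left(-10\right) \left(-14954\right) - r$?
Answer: $584634$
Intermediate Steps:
$\left(-10\right) \left(-14954\right) - r = \left(-10\right) \left(-14954\right) - -435094 = 149540 + 435094 = 584634$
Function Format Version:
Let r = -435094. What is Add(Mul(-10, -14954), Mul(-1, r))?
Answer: 584634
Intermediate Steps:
Add(Mul(-10, -14954), Mul(-1, r)) = Add(Mul(-10, -14954), Mul(-1, -435094)) = Add(149540, 435094) = 584634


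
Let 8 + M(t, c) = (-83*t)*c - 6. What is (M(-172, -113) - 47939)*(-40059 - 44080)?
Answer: 139766742599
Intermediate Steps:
M(t, c) = -14 - 83*c*t (M(t, c) = -8 + ((-83*t)*c - 6) = -8 + (-83*c*t - 6) = -8 + (-6 - 83*c*t) = -14 - 83*c*t)
(M(-172, -113) - 47939)*(-40059 - 44080) = ((-14 - 83*(-113)*(-172)) - 47939)*(-40059 - 44080) = ((-14 - 1613188) - 47939)*(-84139) = (-1613202 - 47939)*(-84139) = -1661141*(-84139) = 139766742599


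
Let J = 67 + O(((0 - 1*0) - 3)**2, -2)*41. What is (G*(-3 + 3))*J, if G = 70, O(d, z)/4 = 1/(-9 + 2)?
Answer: 0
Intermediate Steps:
O(d, z) = -4/7 (O(d, z) = 4/(-9 + 2) = 4/(-7) = 4*(-1/7) = -4/7)
J = 305/7 (J = 67 - 4/7*41 = 67 - 164/7 = 305/7 ≈ 43.571)
(G*(-3 + 3))*J = (70*(-3 + 3))*(305/7) = (70*0)*(305/7) = 0*(305/7) = 0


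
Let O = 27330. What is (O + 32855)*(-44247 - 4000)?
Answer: -2903745695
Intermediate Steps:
(O + 32855)*(-44247 - 4000) = (27330 + 32855)*(-44247 - 4000) = 60185*(-48247) = -2903745695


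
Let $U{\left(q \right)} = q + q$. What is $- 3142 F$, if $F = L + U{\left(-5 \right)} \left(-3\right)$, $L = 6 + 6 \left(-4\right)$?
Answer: $-37704$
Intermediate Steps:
$U{\left(q \right)} = 2 q$
$L = -18$ ($L = 6 - 24 = -18$)
$F = 12$ ($F = -18 + 2 \left(-5\right) \left(-3\right) = -18 - -30 = -18 + 30 = 12$)
$- 3142 F = \left(-3142\right) 12 = -37704$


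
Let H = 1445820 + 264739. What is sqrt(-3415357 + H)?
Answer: 3*I*sqrt(189422) ≈ 1305.7*I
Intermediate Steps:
H = 1710559
sqrt(-3415357 + H) = sqrt(-3415357 + 1710559) = sqrt(-1704798) = 3*I*sqrt(189422)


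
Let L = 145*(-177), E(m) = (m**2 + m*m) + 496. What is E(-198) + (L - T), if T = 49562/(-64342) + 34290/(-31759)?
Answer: 54397176770940/1021718789 ≈ 53241.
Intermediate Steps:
E(m) = 496 + 2*m**2 (E(m) = (m**2 + m**2) + 496 = 2*m**2 + 496 = 496 + 2*m**2)
T = -1890163369/1021718789 (T = 49562*(-1/64342) + 34290*(-1/31759) = -24781/32171 - 34290/31759 = -1890163369/1021718789 ≈ -1.8500)
L = -25665
E(-198) + (L - T) = (496 + 2*(-198)**2) + (-25665 - 1*(-1890163369/1021718789)) = (496 + 2*39204) + (-25665 + 1890163369/1021718789) = (496 + 78408) - 26220522556316/1021718789 = 78904 - 26220522556316/1021718789 = 54397176770940/1021718789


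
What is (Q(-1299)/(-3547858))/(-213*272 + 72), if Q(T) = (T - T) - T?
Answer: 433/68431085104 ≈ 6.3275e-9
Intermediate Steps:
Q(T) = -T (Q(T) = 0 - T = -T)
(Q(-1299)/(-3547858))/(-213*272 + 72) = (-1*(-1299)/(-3547858))/(-213*272 + 72) = (1299*(-1/3547858))/(-57936 + 72) = -1299/3547858/(-57864) = -1299/3547858*(-1/57864) = 433/68431085104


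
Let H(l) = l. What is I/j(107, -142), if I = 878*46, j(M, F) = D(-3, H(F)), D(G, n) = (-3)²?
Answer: 40388/9 ≈ 4487.6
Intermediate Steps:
D(G, n) = 9
j(M, F) = 9
I = 40388
I/j(107, -142) = 40388/9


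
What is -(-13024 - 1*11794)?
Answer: 24818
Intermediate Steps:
-(-13024 - 1*11794) = -(-13024 - 11794) = -1*(-24818) = 24818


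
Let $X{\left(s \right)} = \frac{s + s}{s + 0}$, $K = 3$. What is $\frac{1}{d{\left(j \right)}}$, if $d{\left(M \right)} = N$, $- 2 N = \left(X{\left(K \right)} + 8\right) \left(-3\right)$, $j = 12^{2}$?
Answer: $\frac{1}{15} \approx 0.066667$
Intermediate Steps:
$X{\left(s \right)} = 2$ ($X{\left(s \right)} = \frac{2 s}{s} = 2$)
$j = 144$
$N = 15$ ($N = - \frac{\left(2 + 8\right) \left(-3\right)}{2} = - \frac{10 \left(-3\right)}{2} = \left(- \frac{1}{2}\right) \left(-30\right) = 15$)
$d{\left(M \right)} = 15$
$\frac{1}{d{\left(j \right)}} = \frac{1}{15}$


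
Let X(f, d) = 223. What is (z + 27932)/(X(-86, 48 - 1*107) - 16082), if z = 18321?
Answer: -46253/15859 ≈ -2.9165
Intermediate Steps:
(z + 27932)/(X(-86, 48 - 1*107) - 16082) = (18321 + 27932)/(223 - 16082) = 46253/(-15859) = 46253*(-1/15859) = -46253/15859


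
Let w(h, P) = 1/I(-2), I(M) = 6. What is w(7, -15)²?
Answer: 1/36 ≈ 0.027778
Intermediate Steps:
w(h, P) = ⅙ (w(h, P) = 1/6 = ⅙)
w(7, -15)² = (⅙)² = 1/36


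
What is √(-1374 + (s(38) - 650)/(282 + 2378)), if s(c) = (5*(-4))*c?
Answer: 75*I*√17290/266 ≈ 37.075*I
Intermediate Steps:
s(c) = -20*c
√(-1374 + (s(38) - 650)/(282 + 2378)) = √(-1374 + (-20*38 - 650)/(282 + 2378)) = √(-1374 + (-760 - 650)/2660) = √(-1374 - 1410*1/2660) = √(-1374 - 141/266) = √(-365625/266) = 75*I*√17290/266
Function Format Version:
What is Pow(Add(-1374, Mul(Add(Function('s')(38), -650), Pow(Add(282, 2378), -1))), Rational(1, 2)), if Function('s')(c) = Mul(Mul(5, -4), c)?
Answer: Mul(Rational(75, 266), I, Pow(17290, Rational(1, 2))) ≈ Mul(37.075, I)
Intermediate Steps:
Function('s')(c) = Mul(-20, c)
Pow(Add(-1374, Mul(Add(Function('s')(38), -650), Pow(Add(282, 2378), -1))), Rational(1, 2)) = Pow(Add(-1374, Mul(Add(Mul(-20, 38), -650), Pow(Add(282, 2378), -1))), Rational(1, 2)) = Pow(Add(-1374, Mul(Add(-760, -650), Pow(2660, -1))), Rational(1, 2)) = Pow(Add(-1374, Mul(-1410, Rational(1, 2660))), Rational(1, 2)) = Pow(Add(-1374, Rational(-141, 266)), Rational(1, 2)) = Pow(Rational(-365625, 266), Rational(1, 2)) = Mul(Rational(75, 266), I, Pow(17290, Rational(1, 2)))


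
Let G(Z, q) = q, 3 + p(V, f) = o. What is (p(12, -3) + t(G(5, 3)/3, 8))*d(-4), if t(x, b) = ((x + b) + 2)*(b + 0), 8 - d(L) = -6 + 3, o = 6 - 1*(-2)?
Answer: 1023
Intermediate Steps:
o = 8 (o = 6 + 2 = 8)
p(V, f) = 5 (p(V, f) = -3 + 8 = 5)
d(L) = 11 (d(L) = 8 - (-6 + 3) = 8 - 1*(-3) = 8 + 3 = 11)
t(x, b) = b*(2 + b + x) (t(x, b) = ((b + x) + 2)*b = (2 + b + x)*b = b*(2 + b + x))
(p(12, -3) + t(G(5, 3)/3, 8))*d(-4) = (5 + 8*(2 + 8 + 3/3))*11 = (5 + 8*(2 + 8 + 3*(⅓)))*11 = (5 + 8*(2 + 8 + 1))*11 = (5 + 8*11)*11 = (5 + 88)*11 = 93*11 = 1023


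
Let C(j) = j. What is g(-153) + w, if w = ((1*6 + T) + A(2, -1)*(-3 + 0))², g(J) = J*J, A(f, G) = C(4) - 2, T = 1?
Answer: 23410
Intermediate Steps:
A(f, G) = 2 (A(f, G) = 4 - 2 = 2)
g(J) = J²
w = 1 (w = ((1*6 + 1) + 2*(-3 + 0))² = ((6 + 1) + 2*(-3))² = (7 - 6)² = 1² = 1)
g(-153) + w = (-153)² + 1 = 23409 + 1 = 23410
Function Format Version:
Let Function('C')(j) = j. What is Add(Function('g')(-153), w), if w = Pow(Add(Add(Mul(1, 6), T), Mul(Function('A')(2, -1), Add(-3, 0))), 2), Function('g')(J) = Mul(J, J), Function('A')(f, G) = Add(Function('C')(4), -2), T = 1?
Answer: 23410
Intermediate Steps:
Function('A')(f, G) = 2 (Function('A')(f, G) = Add(4, -2) = 2)
Function('g')(J) = Pow(J, 2)
w = 1 (w = Pow(Add(Add(Mul(1, 6), 1), Mul(2, Add(-3, 0))), 2) = Pow(Add(Add(6, 1), Mul(2, -3)), 2) = Pow(Add(7, -6), 2) = Pow(1, 2) = 1)
Add(Function('g')(-153), w) = Add(Pow(-153, 2), 1) = Add(23409, 1) = 23410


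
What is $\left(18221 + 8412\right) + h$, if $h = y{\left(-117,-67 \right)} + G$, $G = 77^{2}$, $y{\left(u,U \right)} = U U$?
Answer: $37051$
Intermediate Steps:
$y{\left(u,U \right)} = U^{2}$
$G = 5929$
$h = 10418$ ($h = \left(-67\right)^{2} + 5929 = 4489 + 5929 = 10418$)
$\left(18221 + 8412\right) + h = \left(18221 + 8412\right) + 10418 = 26633 + 10418 = 37051$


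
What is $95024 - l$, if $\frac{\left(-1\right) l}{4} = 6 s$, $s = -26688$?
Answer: $-545488$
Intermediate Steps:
$l = 640512$ ($l = - 4 \cdot 6 \left(-26688\right) = \left(-4\right) \left(-160128\right) = 640512$)
$95024 - l = 95024 - 640512 = -545488$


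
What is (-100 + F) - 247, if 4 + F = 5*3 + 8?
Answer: -328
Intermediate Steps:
F = 19 (F = -4 + (5*3 + 8) = -4 + (15 + 8) = -4 + 23 = 19)
(-100 + F) - 247 = (-100 + 19) - 247 = -81 - 247 = -328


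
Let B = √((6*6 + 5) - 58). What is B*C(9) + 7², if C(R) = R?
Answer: 49 + 9*I*√17 ≈ 49.0 + 37.108*I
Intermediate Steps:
B = I*√17 (B = √((36 + 5) - 58) = √(41 - 58) = √(-17) = I*√17 ≈ 4.1231*I)
B*C(9) + 7² = (I*√17)*9 + 7² = 9*I*√17 + 49 = 49 + 9*I*√17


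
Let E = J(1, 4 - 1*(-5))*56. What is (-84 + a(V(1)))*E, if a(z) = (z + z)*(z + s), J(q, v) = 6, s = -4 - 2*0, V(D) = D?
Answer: -30240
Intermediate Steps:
s = -4 (s = -4 + 0 = -4)
E = 336 (E = 6*56 = 336)
a(z) = 2*z*(-4 + z) (a(z) = (z + z)*(z - 4) = (2*z)*(-4 + z) = 2*z*(-4 + z))
(-84 + a(V(1)))*E = (-84 + 2*1*(-4 + 1))*336 = (-84 + 2*1*(-3))*336 = (-84 - 6)*336 = -90*336 = -30240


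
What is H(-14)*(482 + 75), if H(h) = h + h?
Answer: -15596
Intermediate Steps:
H(h) = 2*h
H(-14)*(482 + 75) = (2*(-14))*(482 + 75) = -28*557 = -15596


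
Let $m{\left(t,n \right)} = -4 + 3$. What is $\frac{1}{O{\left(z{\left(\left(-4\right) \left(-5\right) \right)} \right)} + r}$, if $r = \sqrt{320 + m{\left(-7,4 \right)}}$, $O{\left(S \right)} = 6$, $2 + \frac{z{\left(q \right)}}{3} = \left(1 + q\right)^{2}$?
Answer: $- \frac{6}{283} + \frac{\sqrt{319}}{283} \approx 0.04191$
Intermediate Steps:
$z{\left(q \right)} = -6 + 3 \left(1 + q\right)^{2}$
$m{\left(t,n \right)} = -1$
$r = \sqrt{319}$ ($r = \sqrt{320 - 1} = \sqrt{319} \approx 17.861$)
$\frac{1}{O{\left(z{\left(\left(-4\right) \left(-5\right) \right)} \right)} + r} = \frac{1}{6 + \sqrt{319}}$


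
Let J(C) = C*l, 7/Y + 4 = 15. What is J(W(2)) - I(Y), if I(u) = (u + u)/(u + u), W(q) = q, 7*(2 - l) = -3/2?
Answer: 24/7 ≈ 3.4286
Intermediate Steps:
l = 31/14 (l = 2 - (-3)/(7*2) = 2 - ⅐*(-3/2) = 2 + 3/14 = 31/14 ≈ 2.2143)
Y = 7/11 (Y = 7/(-4 + 15) = 7/11 ≈ 0.63636)
J(C) = 31*C/14 (J(C) = C*(31/14) = 31*C/14)
I(u) = 1 (I(u) = (2*u)/((2*u)) = (2*u)*(1/(2*u)) = 1)
J(W(2)) - I(Y) = (31/14)*2 - 1*1 = 31/7 - 1 = 24/7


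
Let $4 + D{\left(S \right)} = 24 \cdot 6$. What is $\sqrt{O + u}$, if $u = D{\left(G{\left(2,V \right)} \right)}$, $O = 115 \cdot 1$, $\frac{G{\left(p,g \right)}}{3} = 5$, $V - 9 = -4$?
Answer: $\sqrt{255} \approx 15.969$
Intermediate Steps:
$V = 5$ ($V = 9 - 4 = 5$)
$G{\left(p,g \right)} = 15$ ($G{\left(p,g \right)} = 3 \cdot 5 = 15$)
$D{\left(S \right)} = 140$ ($D{\left(S \right)} = -4 + 24 \cdot 6 = -4 + 144 = 140$)
$O = 115$
$u = 140$
$\sqrt{O + u} = \sqrt{115 + 140} = \sqrt{255}$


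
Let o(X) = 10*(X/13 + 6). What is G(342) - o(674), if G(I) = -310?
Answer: -11550/13 ≈ -888.46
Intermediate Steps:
o(X) = 60 + 10*X/13 (o(X) = 10*(X*(1/13) + 6) = 10*(X/13 + 6) = 10*(6 + X/13) = 60 + 10*X/13)
G(342) - o(674) = -310 - (60 + (10/13)*674) = -310 - (60 + 6740/13) = -310 - 1*7520/13 = -310 - 7520/13 = -11550/13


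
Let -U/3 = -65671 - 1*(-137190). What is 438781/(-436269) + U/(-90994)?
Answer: 53678129519/39697861386 ≈ 1.3522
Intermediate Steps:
U = -214557 (U = -3*(-65671 - 1*(-137190)) = -3*(-65671 + 137190) = -3*71519 = -214557)
438781/(-436269) + U/(-90994) = 438781/(-436269) - 214557/(-90994) = 438781*(-1/436269) - 214557*(-1/90994) = -438781/436269 + 214557/90994 = 53678129519/39697861386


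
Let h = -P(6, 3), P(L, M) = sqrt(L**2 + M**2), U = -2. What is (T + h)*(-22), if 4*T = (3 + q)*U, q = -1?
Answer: 22 + 66*sqrt(5) ≈ 169.58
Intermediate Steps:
T = -1 (T = ((3 - 1)*(-2))/4 = (2*(-2))/4 = (1/4)*(-4) = -1)
h = -3*sqrt(5) (h = -sqrt(6**2 + 3**2) = -sqrt(36 + 9) = -sqrt(45) = -3*sqrt(5) ≈ -6.7082)
(T + h)*(-22) = (-1 - 3*sqrt(5))*(-22) = 22 + 66*sqrt(5)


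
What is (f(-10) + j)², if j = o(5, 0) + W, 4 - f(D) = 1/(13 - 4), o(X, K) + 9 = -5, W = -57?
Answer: 364816/81 ≈ 4503.9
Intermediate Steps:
o(X, K) = -14 (o(X, K) = -9 - 5 = -14)
f(D) = 35/9 (f(D) = 4 - 1/(13 - 4) = 4 - 1/9 = 4 - 1*⅑ = 4 - ⅑ = 35/9)
j = -71 (j = -14 - 57 = -71)
(f(-10) + j)² = (35/9 - 71)² = (-604/9)² = 364816/81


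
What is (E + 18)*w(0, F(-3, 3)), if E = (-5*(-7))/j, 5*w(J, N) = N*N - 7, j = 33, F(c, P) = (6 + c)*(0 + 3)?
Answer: 46546/165 ≈ 282.10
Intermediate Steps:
F(c, P) = 18 + 3*c (F(c, P) = (6 + c)*3 = 18 + 3*c)
w(J, N) = -7/5 + N²/5 (w(J, N) = (N*N - 7)/5 = (N² - 7)/5 = (-7 + N²)/5 = -7/5 + N²/5)
E = 35/33 (E = -5*(-7)/33 = 35*(1/33) = 35/33 ≈ 1.0606)
(E + 18)*w(0, F(-3, 3)) = (35/33 + 18)*(-7/5 + (18 + 3*(-3))²/5) = 629*(-7/5 + (18 - 9)²/5)/33 = 629*(-7/5 + (⅕)*9²)/33 = 629*(-7/5 + (⅕)*81)/33 = 629*(-7/5 + 81/5)/33 = (629/33)*(74/5) = 46546/165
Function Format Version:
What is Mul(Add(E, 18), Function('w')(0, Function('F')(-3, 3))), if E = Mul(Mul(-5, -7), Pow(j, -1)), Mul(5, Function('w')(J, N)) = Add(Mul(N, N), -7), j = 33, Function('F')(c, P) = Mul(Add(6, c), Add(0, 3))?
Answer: Rational(46546, 165) ≈ 282.10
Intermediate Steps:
Function('F')(c, P) = Add(18, Mul(3, c)) (Function('F')(c, P) = Mul(Add(6, c), 3) = Add(18, Mul(3, c)))
Function('w')(J, N) = Add(Rational(-7, 5), Mul(Rational(1, 5), Pow(N, 2))) (Function('w')(J, N) = Mul(Rational(1, 5), Add(Mul(N, N), -7)) = Mul(Rational(1, 5), Add(Pow(N, 2), -7)) = Mul(Rational(1, 5), Add(-7, Pow(N, 2))) = Add(Rational(-7, 5), Mul(Rational(1, 5), Pow(N, 2))))
E = Rational(35, 33) (E = Mul(Mul(-5, -7), Pow(33, -1)) = Mul(35, Rational(1, 33)) = Rational(35, 33) ≈ 1.0606)
Mul(Add(E, 18), Function('w')(0, Function('F')(-3, 3))) = Mul(Add(Rational(35, 33), 18), Add(Rational(-7, 5), Mul(Rational(1, 5), Pow(Add(18, Mul(3, -3)), 2)))) = Mul(Rational(629, 33), Add(Rational(-7, 5), Mul(Rational(1, 5), Pow(Add(18, -9), 2)))) = Mul(Rational(629, 33), Add(Rational(-7, 5), Mul(Rational(1, 5), Pow(9, 2)))) = Mul(Rational(629, 33), Add(Rational(-7, 5), Mul(Rational(1, 5), 81))) = Mul(Rational(629, 33), Add(Rational(-7, 5), Rational(81, 5))) = Mul(Rational(629, 33), Rational(74, 5)) = Rational(46546, 165)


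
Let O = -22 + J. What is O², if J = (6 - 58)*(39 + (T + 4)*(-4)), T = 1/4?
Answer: 1359556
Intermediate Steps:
T = ¼ ≈ 0.25000
J = -1144 (J = (6 - 58)*(39 + (¼ + 4)*(-4)) = -52*(39 + (17/4)*(-4)) = -52*(39 - 17) = -52*22 = -1144)
O = -1166 (O = -22 - 1144 = -1166)
O² = (-1166)² = 1359556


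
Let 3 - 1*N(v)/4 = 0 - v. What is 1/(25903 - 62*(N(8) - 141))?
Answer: 1/31917 ≈ 3.1331e-5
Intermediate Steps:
N(v) = 12 + 4*v (N(v) = 12 - 4*(0 - v) = 12 - (-4)*v = 12 + 4*v)
1/(25903 - 62*(N(8) - 141)) = 1/(25903 - 62*((12 + 4*8) - 141)) = 1/(25903 - 62*((12 + 32) - 141)) = 1/(25903 - 62*(44 - 141)) = 1/(25903 - 62*(-97)) = 1/(25903 + 6014) = 1/31917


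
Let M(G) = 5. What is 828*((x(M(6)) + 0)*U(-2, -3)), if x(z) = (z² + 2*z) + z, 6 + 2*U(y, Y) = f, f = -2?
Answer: -132480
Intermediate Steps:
U(y, Y) = -4 (U(y, Y) = -3 + (½)*(-2) = -3 - 1 = -4)
x(z) = z² + 3*z
828*((x(M(6)) + 0)*U(-2, -3)) = 828*((5*(3 + 5) + 0)*(-4)) = 828*((5*8 + 0)*(-4)) = 828*((40 + 0)*(-4)) = 828*(40*(-4)) = 828*(-160) = -132480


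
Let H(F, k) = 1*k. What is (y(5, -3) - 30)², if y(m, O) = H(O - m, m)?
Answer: 625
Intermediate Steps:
H(F, k) = k
y(m, O) = m
(y(5, -3) - 30)² = (5 - 30)² = (-25)² = 625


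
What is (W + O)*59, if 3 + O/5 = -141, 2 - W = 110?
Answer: -48852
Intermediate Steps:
W = -108 (W = 2 - 1*110 = 2 - 110 = -108)
O = -720 (O = -15 + 5*(-141) = -15 - 705 = -720)
(W + O)*59 = (-108 - 720)*59 = -828*59 = -48852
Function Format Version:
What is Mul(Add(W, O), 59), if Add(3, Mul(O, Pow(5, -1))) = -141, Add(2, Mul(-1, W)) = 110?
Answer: -48852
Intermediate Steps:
W = -108 (W = Add(2, Mul(-1, 110)) = Add(2, -110) = -108)
O = -720 (O = Add(-15, Mul(5, -141)) = Add(-15, -705) = -720)
Mul(Add(W, O), 59) = Mul(Add(-108, -720), 59) = Mul(-828, 59) = -48852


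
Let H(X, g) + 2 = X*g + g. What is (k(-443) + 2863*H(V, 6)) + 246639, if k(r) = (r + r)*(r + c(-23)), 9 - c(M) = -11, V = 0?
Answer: 632869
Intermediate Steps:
c(M) = 20 (c(M) = 9 - 1*(-11) = 9 + 11 = 20)
H(X, g) = -2 + g + X*g (H(X, g) = -2 + (X*g + g) = -2 + (g + X*g) = -2 + g + X*g)
k(r) = 2*r*(20 + r) (k(r) = (r + r)*(r + 20) = (2*r)*(20 + r) = 2*r*(20 + r))
(k(-443) + 2863*H(V, 6)) + 246639 = (2*(-443)*(20 - 443) + 2863*(-2 + 6 + 0*6)) + 246639 = (2*(-443)*(-423) + 2863*(-2 + 6 + 0)) + 246639 = (374778 + 2863*4) + 246639 = (374778 + 11452) + 246639 = 386230 + 246639 = 632869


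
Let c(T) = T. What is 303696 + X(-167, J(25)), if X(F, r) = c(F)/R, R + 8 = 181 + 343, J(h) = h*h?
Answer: 156706969/516 ≈ 3.0370e+5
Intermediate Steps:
J(h) = h²
R = 516 (R = -8 + (181 + 343) = -8 + 524 = 516)
X(F, r) = F/516
303696 + X(-167, J(25)) = 303696 + (1/516)*(-167) = 303696 - 167/516 = 156706969/516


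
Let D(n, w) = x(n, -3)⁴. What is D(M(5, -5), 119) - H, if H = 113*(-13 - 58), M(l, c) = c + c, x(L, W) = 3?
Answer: 8104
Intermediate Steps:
M(l, c) = 2*c
D(n, w) = 81 (D(n, w) = 3⁴ = 81)
H = -8023 (H = 113*(-71) = -8023)
D(M(5, -5), 119) - H = 81 - 1*(-8023) = 81 + 8023 = 8104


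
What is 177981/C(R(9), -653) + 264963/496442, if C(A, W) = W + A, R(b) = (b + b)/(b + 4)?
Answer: -1146399665253/4205360182 ≈ -272.60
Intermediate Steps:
R(b) = 2*b/(4 + b) (R(b) = (2*b)/(4 + b) = 2*b/(4 + b))
C(A, W) = A + W
177981/C(R(9), -653) + 264963/496442 = 177981/(2*9/(4 + 9) - 653) + 264963/496442 = 177981/(2*9/13 - 653) + 264963*(1/496442) = 177981/(2*9*(1/13) - 653) + 264963/496442 = 177981/(18/13 - 653) + 264963/496442 = 177981/(-8471/13) + 264963/496442 = 177981*(-13/8471) + 264963/496442 = -2313753/8471 + 264963/496442 = -1146399665253/4205360182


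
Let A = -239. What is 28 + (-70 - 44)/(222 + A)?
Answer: 590/17 ≈ 34.706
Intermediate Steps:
28 + (-70 - 44)/(222 + A) = 28 + (-70 - 44)/(222 - 239) = 28 - 114/(-17) = 28 - 114*(-1/17) = 28 + 114/17 = 590/17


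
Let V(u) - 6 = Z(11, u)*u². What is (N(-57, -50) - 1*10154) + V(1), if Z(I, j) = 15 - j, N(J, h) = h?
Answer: -10184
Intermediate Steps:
V(u) = 6 + u²*(15 - u) (V(u) = 6 + (15 - u)*u² = 6 + u²*(15 - u))
(N(-57, -50) - 1*10154) + V(1) = (-50 - 1*10154) + (6 + 1²*(15 - 1*1)) = (-50 - 10154) + (6 + 1*(15 - 1)) = -10204 + (6 + 1*14) = -10204 + (6 + 14) = -10204 + 20 = -10184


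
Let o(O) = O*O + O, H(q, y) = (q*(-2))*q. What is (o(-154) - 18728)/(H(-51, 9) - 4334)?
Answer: -2417/4768 ≈ -0.50692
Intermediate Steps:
H(q, y) = -2*q² (H(q, y) = (-2*q)*q = -2*q²)
o(O) = O + O² (o(O) = O² + O = O + O²)
(o(-154) - 18728)/(H(-51, 9) - 4334) = (-154*(1 - 154) - 18728)/(-2*(-51)² - 4334) = (-154*(-153) - 18728)/(-2*2601 - 4334) = (23562 - 18728)/(-5202 - 4334) = 4834/(-9536) = 4834*(-1/9536) = -2417/4768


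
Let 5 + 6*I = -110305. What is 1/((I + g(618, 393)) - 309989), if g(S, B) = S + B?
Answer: -1/327363 ≈ -3.0547e-6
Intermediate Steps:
g(S, B) = B + S
I = -18385 (I = -⅚ + (⅙)*(-110305) = -⅚ - 110305/6 = -18385)
1/((I + g(618, 393)) - 309989) = 1/((-18385 + (393 + 618)) - 309989) = 1/((-18385 + 1011) - 309989) = 1/(-17374 - 309989) = 1/(-327363) = -1/327363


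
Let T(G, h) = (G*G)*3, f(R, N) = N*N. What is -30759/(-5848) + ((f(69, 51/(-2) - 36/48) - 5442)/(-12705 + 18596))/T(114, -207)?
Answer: 109529415203/20824166592 ≈ 5.2597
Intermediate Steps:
f(R, N) = N**2
T(G, h) = 3*G**2 (T(G, h) = G**2*3 = 3*G**2)
-30759/(-5848) + ((f(69, 51/(-2) - 36/48) - 5442)/(-12705 + 18596))/T(114, -207) = -30759/(-5848) + (((51/(-2) - 36/48)**2 - 5442)/(-12705 + 18596))/((3*114**2)) = -30759*(-1/5848) + (((51*(-1/2) - 36*1/48)**2 - 5442)/5891)/((3*12996)) = 30759/5848 + (((-51/2 - 3/4)**2 - 5442)*(1/5891))/38988 = 30759/5848 + (((-105/4)**2 - 5442)*(1/5891))*(1/38988) = 30759/5848 + ((11025/16 - 5442)*(1/5891))*(1/38988) = 30759/5848 - 76047/16*1/5891*(1/38988) = 30759/5848 - 76047/94256*1/38988 = 30759/5848 - 25349/1224950976 = 109529415203/20824166592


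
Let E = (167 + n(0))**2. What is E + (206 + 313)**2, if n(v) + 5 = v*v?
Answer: 295605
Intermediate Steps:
n(v) = -5 + v**2 (n(v) = -5 + v*v = -5 + v**2)
E = 26244 (E = (167 + (-5 + 0**2))**2 = (167 + (-5 + 0))**2 = (167 - 5)**2 = 162**2 = 26244)
E + (206 + 313)**2 = 26244 + (206 + 313)**2 = 26244 + 519**2 = 26244 + 269361 = 295605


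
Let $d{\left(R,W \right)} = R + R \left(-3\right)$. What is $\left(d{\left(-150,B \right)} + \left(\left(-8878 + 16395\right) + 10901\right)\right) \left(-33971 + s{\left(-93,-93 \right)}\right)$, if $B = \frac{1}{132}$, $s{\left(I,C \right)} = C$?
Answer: $-637609952$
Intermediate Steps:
$B = \frac{1}{132} \approx 0.0075758$
$d{\left(R,W \right)} = - 2 R$ ($d{\left(R,W \right)} = R - 3 R = - 2 R$)
$\left(d{\left(-150,B \right)} + \left(\left(-8878 + 16395\right) + 10901\right)\right) \left(-33971 + s{\left(-93,-93 \right)}\right) = \left(\left(-2\right) \left(-150\right) + \left(\left(-8878 + 16395\right) + 10901\right)\right) \left(-33971 - 93\right) = \left(300 + \left(7517 + 10901\right)\right) \left(-34064\right) = \left(300 + 18418\right) \left(-34064\right) = 18718 \left(-34064\right) = -637609952$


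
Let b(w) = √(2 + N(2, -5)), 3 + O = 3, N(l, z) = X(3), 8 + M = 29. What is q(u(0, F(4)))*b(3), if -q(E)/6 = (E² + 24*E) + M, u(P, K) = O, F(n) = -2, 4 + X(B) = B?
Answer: -126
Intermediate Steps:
M = 21 (M = -8 + 29 = 21)
X(B) = -4 + B
N(l, z) = -1 (N(l, z) = -4 + 3 = -1)
O = 0 (O = -3 + 3 = 0)
u(P, K) = 0
b(w) = 1 (b(w) = √(2 - 1) = √1 = 1)
q(E) = -126 - 144*E - 6*E² (q(E) = -6*((E² + 24*E) + 21) = -6*(21 + E² + 24*E) = -126 - 144*E - 6*E²)
q(u(0, F(4)))*b(3) = (-126 - 144*0 - 6*0²)*1 = (-126 + 0 - 6*0)*1 = (-126 + 0 + 0)*1 = -126*1 = -126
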